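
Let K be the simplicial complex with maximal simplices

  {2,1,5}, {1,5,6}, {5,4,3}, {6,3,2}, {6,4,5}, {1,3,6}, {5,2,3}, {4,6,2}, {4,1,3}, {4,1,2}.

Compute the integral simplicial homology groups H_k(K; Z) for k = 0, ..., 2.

H_0 ≅ Z,  H_1 ≅ Z_2,  H_2 = 0.

Fix the vertex order 1 < 2 < 3 < 4 < 5 < 6 and write every simplex with vertices in increasing order. Then dim K = 2 and the simplices of K are:

  0-simplices (6): [1], [2], [3], [4], [5], [6]
  1-simplices (15): [1,2], [1,3], [1,4], [1,5], [1,6], [2,3], [2,4], [2,5], [2,6], [3,4], [3,5], [3,6], [4,5], [4,6], [5,6]
  2-simplices (10): [1,2,4], [1,2,5], [1,3,4], [1,3,6], [1,5,6], [2,3,5], [2,3,6], [2,4,6], [3,4,5], [4,5,6]

so the chain groups are C_0 ≅ Z^6, C_1 ≅ Z^15, C_2 ≅ Z^10.

∂_1: C_1 → C_0 maps an edge to its endpoints' difference, ∂[p,q] = q − p.
The resulting 6×15 matrix has rank 5, and its Smith normal form has invariant factors (1,1,1,1,1).

Boundary ∂_2: C_2 → C_1 maps a triangle to the signed sum of its edges. For instance
  ∂[1,2,5] = [2,5] − [1,5] + [1,2],
  ∂[1,3,6] = [3,6] − [1,6] + [1,3].
As a 15×10 matrix over Z this has rank 10, with invariant factors (1,1,1,1,1,1,1,1,1,2).

From H_k ≅ ker(∂_k) / im(∂_{k+1}) we obtain:

  H_0: rank C_0 − rank ∂_1 = 6 − 5 = 1, and the invariant factors of ∂_1 are all 1, so H_0 = Z.
  H_1: rank ker ∂_1 − rank ∂_2 = (15 − 5) − 10 = 0, and ∂_2 has invariant factor 2 > 1, so H_1 = Z_2.
  H_2: rank ker ∂_2 − rank ∂_3 = (10 − 10) − 0 = 0, and there is no ∂_3, so H_2 = 0.

(K is a triangulation of the real projective plane RP^2.)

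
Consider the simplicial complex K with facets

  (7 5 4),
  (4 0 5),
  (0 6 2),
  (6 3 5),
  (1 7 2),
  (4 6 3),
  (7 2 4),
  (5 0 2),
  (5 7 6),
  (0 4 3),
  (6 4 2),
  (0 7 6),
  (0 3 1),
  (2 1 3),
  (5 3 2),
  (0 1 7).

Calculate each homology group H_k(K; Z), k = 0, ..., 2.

H_0 ≅ Z,  H_1 ≅ Z^2,  H_2 ≅ Z.

Fix the vertex order 0 < 1 < 2 < 3 < 4 < 5 < 6 < 7 and write every simplex with vertices in increasing order. Then dim K = 2 and the simplices of K are:

  0-simplices (8): [0], [1], [2], [3], [4], [5], [6], [7]
  1-simplices (24): (24 of them)
  2-simplices (16): [0,1,3], [0,1,7], [0,2,5], [0,2,6], [0,3,4], [0,4,5], [0,6,7], [1,2,3], [1,2,7], [2,3,5], [2,4,6], [2,4,7], [3,4,6], [3,5,6], [4,5,7], [5,6,7]

giving chain groups C_0 ≅ Z^8, C_1 ≅ Z^24, C_2 ≅ Z^16.

Boundary ∂_1: C_1 → C_0 sends each edge [p,q] (with p < q) to q − p. For instance
  ∂[2,5] = [5] − [2].
The resulting 8×24 matrix has rank 7, and its Smith normal form has invariant factors (1,1,1,1,1,1,1).

∂_2: C_2 → C_1 acts by ∂[p,q,r] = [q,r] − [p,r] + [p,q]. For instance
  ∂[1,2,3] = [2,3] − [1,3] + [1,2],
  ∂[0,2,5] = [2,5] − [0,5] + [0,2].
The resulting 24×16 matrix has rank 15, and its Smith normal form has invariant factors (1,1,1,1,1,1,1,1,1,1,1,1,1,1,1).

Reading off H_k = ker ∂_k / im ∂_{k+1}:

  H_0: rank C_0 − rank ∂_1 = 8 − 7 = 1, and the invariant factors of ∂_1 are all 1, so H_0 = Z.
  H_1: rank ker ∂_1 − rank ∂_2 = (24 − 7) − 15 = 2, and the invariant factors of ∂_2 are all 1, so H_1 = Z^2.
  H_2: rank ker ∂_2 − rank ∂_3 = (16 − 15) − 0 = 1, and there is no ∂_3, so H_2 = Z.

As a check, the Euler characteristic is 8 − 24 + 16 = 0, which agrees with 1 − 2 + 1 = 0.
(K is a triangulation of the torus T^2.)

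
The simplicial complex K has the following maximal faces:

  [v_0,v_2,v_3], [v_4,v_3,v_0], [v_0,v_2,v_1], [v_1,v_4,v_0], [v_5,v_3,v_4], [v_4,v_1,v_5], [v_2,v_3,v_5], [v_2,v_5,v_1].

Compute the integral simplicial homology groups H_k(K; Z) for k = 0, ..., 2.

H_0 ≅ Z,  H_1 = 0,  H_2 ≅ Z.

Take the total order v_0 < v_1 < v_2 < v_3 < v_4 < v_5 on the vertex set. Then K (dimension 2) consists of the simplices:

  0-simplices (6): [v_0], [v_1], [v_2], [v_3], [v_4], [v_5]
  1-simplices (12): [v_0,v_1], [v_0,v_2], [v_0,v_3], [v_0,v_4], [v_1,v_2], [v_1,v_4], [v_1,v_5], [v_2,v_3], [v_2,v_5], [v_3,v_4], [v_3,v_5], [v_4,v_5]
  2-simplices (8): [v_0,v_1,v_2], [v_0,v_1,v_4], [v_0,v_2,v_3], [v_0,v_3,v_4], [v_1,v_2,v_5], [v_1,v_4,v_5], [v_2,v_3,v_5], [v_3,v_4,v_5]

Hence C_0 ≅ Z^6, C_1 ≅ Z^12, C_2 ≅ Z^8.

The boundary map ∂_1: C_1 → C_0 sends each edge [p,q] (with p < q) to q − p.
As a 6×12 matrix over Z this has rank 5, with invariant factors (1,1,1,1,1).

∂_2: C_2 → C_1 acts by ∂[p,q,r] = [q,r] − [p,r] + [p,q]. For instance
  ∂[v_1,v_4,v_5] = [v_4,v_5] − [v_1,v_5] + [v_1,v_4],
  ∂[v_0,v_3,v_4] = [v_3,v_4] − [v_0,v_4] + [v_0,v_3].
The 12×8 boundary matrix has rank 7 and Smith normal form diag(1,1,1,1,1,1,1).

Now H_k = ker ∂_k / im ∂_{k+1}, so:

  H_0: rank C_0 − rank ∂_1 = 6 − 5 = 1, and the invariant factors of ∂_1 are all 1, so H_0 ≅ Z.
  H_1: rank ker ∂_1 − rank ∂_2 = (12 − 5) − 7 = 0, and the invariant factors of ∂_2 are all 1, so H_1 ≅ 0.
  H_2: rank ker ∂_2 − rank ∂_3 = (8 − 7) − 0 = 1, and there is no ∂_3, so H_2 ≅ Z.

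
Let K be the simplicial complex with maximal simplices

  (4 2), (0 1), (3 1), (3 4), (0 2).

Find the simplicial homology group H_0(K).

Take the total order 0 < 1 < 2 < 3 < 4 on the vertex set. Then K (dimension 1) consists of the simplices:

  0-simplices (5): [0], [1], [2], [3], [4]
  1-simplices (5): [0,1], [0,2], [1,3], [2,4], [3,4]

so the chain groups are C_0 ≅ Z^5, C_1 ≅ Z^5.

Boundary ∂_1: C_1 → C_0 sends each edge [p,q] (with p < q) to q − p. For instance
  ∂[3,4] = [4] − [3].
As a 5×5 matrix over Z this has rank 4, with invariant factors (1,1,1,1).

Reading off H_k = ker ∂_k / im ∂_{k+1}:

  H_0: rank C_0 − rank ∂_1 = 5 − 4 = 1, and the invariant factors of ∂_1 are all 1, so H_0 ≅ Z.

H_0 = Z.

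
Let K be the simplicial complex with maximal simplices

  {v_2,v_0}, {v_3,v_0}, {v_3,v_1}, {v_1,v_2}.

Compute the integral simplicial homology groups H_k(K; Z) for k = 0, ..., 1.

H_0 = Z,  H_1 = Z.

Order the vertices as v_0 < v_1 < v_2 < v_3. Listing each simplex with vertices in this order, K has dimension 1 with simplices:

  0-simplices (4): [v_0], [v_1], [v_2], [v_3]
  1-simplices (4): [v_0,v_2], [v_0,v_3], [v_1,v_2], [v_1,v_3]

Hence C_0 ≅ Z^4, C_1 ≅ Z^4.

The boundary map ∂_1: C_1 → C_0 is given by ∂[p,q] = [q] − [p]. For instance
  ∂[v_0,v_3] = [v_3] − [v_0].
As a 4×4 matrix over Z this has rank 3, with invariant factors (1,1,1).

Computing H_k = (kernel of ∂_k) / (image of ∂_{k+1}):

  H_0: rank C_0 − rank ∂_1 = 4 − 3 = 1, and the invariant factors of ∂_1 are all 1, so H_0 = Z.
  H_1: rank ker ∂_1 − rank ∂_2 = (4 − 3) − 0 = 1, and there is no ∂_2, so H_1 = Z.

(K is a triangulation of the circle S^1.)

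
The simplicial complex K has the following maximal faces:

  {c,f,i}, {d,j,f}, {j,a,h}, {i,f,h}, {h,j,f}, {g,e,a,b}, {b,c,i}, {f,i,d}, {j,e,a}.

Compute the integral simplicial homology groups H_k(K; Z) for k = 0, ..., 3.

H_0 = Z,  H_1 = Z,  H_2 = 0,  H_3 = 0.

Take the total order a < b < c < d < e < f < g < h < i < j on the vertex set. Then K (dimension 3) consists of the simplices:

  0-simplices (10): a, b, c, d, e, f, g, h, i, j
  1-simplices (21): ab, ae, ag, ah, aj, bc, be, bg, bi, cf, ci, df, di, dj, eg, ej, fh, fi, fj, hi, hj
  2-simplices (12): abe, abg, aeg, aej, ahj, bci, beg, cfi, dfi, dfj, fhi, fhj
  3-simplices (1): abeg

giving chain groups C_0 ≅ Z^10, C_1 ≅ Z^21, C_2 ≅ Z^12, C_3 ≅ Z^1.

The boundary map ∂_1: C_1 → C_0 is given by ∂[p,q] = [q] − [p]. For instance
  ∂bg = g − b.
As a 10×21 matrix over Z this has rank 9, with invariant factors (1,1,1,1,1,1,1,1,1).

The boundary map ∂_2: C_2 → C_1 maps a triangle to the signed sum of its edges. For instance
  ∂fhj = hj − fj + fh,
  ∂aej = ej − aj + ae.
The resulting 21×12 matrix has rank 11, and its Smith normal form has invariant factors (1,1,1,1,1,1,1,1,1,1,1).

The boundary map ∂_3: C_3 → C_2 sends each 3-simplex σ to the alternating sum Σ_i (−1)^i (σ with its i-th vertex removed). For instance
  ∂abeg = beg − aeg + abg − abe.
The resulting 12×1 matrix has rank 1, and its Smith normal form has invariant factors (1).

Now H_k = ker ∂_k / im ∂_{k+1}, so:

  H_0: rank C_0 − rank ∂_1 = 10 − 9 = 1, and the invariant factors of ∂_1 are all 1, so H_0 = Z.
  H_1: rank ker ∂_1 − rank ∂_2 = (21 − 9) − 11 = 1, and the invariant factors of ∂_2 are all 1, so H_1 = Z.
  H_2: rank ker ∂_2 − rank ∂_3 = (12 − 11) − 1 = 0, and the invariant factors of ∂_3 are all 1, so H_2 = 0.
  H_3: rank ker ∂_3 − rank ∂_4 = (1 − 1) − 0 = 0, and there is no ∂_4, so H_3 = 0.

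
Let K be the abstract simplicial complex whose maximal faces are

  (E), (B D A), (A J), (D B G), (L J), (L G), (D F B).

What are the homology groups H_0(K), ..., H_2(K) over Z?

H_0 = Z^2,  H_1 = Z,  H_2 = 0.

We work with the vertex ordering A < B < D < E < F < G < J < L. The simplices of K, each written with vertices in increasing order, are:

  0-simplices (8): A, B, D, E, F, G, J, L
  1-simplices (10): AB, AD, AJ, BD, BF, BG, DF, DG, GL, JL
  2-simplices (3): ABD, BDF, BDG

so the chain groups are C_0 ≅ Z^8, C_1 ≅ Z^10, C_2 ≅ Z^3.

The boundary map ∂_1: C_1 → C_0 maps an edge to its endpoints' difference, ∂[p,q] = q − p. For instance
  ∂BG = G − B.
The resulting 8×10 matrix has rank 6, and its Smith normal form has invariant factors (1,1,1,1,1,1).

The boundary map ∂_2: C_2 → C_1 acts by ∂[p,q,r] = [q,r] − [p,r] + [p,q]. For instance
  ∂ABD = BD − AD + AB,
  ∂BDG = DG − BG + BD.
The resulting 10×3 matrix has rank 3, and its Smith normal form has invariant factors (1,1,1).

Now H_k = ker ∂_k / im ∂_{k+1}, so:

  H_0: rank C_0 − rank ∂_1 = 8 − 6 = 2, and the invariant factors of ∂_1 are all 1, so H_0 ≅ Z^2.
  H_1: rank ker ∂_1 − rank ∂_2 = (10 − 6) − 3 = 1, and the invariant factors of ∂_2 are all 1, so H_1 ≅ Z.
  H_2: rank ker ∂_2 − rank ∂_3 = (3 − 3) − 0 = 0, and there is no ∂_3, so H_2 ≅ 0.

As a check, the Euler characteristic is 8 − 10 + 3 = 1, which agrees with 2 − 1 + 0 = 1.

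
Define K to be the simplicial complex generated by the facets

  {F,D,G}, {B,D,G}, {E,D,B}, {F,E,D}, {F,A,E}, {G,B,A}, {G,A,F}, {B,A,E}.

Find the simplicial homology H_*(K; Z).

Order the vertices as A < B < D < E < F < G. Listing each simplex with vertices in this order, K has dimension 2 with simplices:

  0-simplices (6): A, B, D, E, F, G
  1-simplices (12): AB, AE, AF, AG, BD, BE, BG, DE, DF, DG, EF, FG
  2-simplices (8): ABE, ABG, AEF, AFG, BDE, BDG, DEF, DFG

Hence C_0 ≅ Z^6, C_1 ≅ Z^12, C_2 ≅ Z^8.

∂_1: C_1 → C_0 is given by ∂[p,q] = [q] − [p]. For instance
  ∂DF = F − D.
As a 6×12 matrix over Z this has rank 5, with invariant factors (1,1,1,1,1).

The boundary map ∂_2: C_2 → C_1 acts by ∂[p,q,r] = [q,r] − [p,r] + [p,q]. For instance
  ∂DEF = EF − DF + DE,
  ∂ABE = BE − AE + AB.
The 12×8 boundary matrix has rank 7 and Smith normal form diag(1,1,1,1,1,1,1).

Reading off H_k = ker ∂_k / im ∂_{k+1}:

  H_0: rank C_0 − rank ∂_1 = 6 − 5 = 1, and the invariant factors of ∂_1 are all 1, so H_0 = Z.
  H_1: rank ker ∂_1 − rank ∂_2 = (12 − 5) − 7 = 0, and the invariant factors of ∂_2 are all 1, so H_1 = 0.
  H_2: rank ker ∂_2 − rank ∂_3 = (8 − 7) − 0 = 1, and there is no ∂_3, so H_2 = Z.

As a check, the Euler characteristic is 6 − 12 + 8 = 2, which agrees with 1 − 0 + 1 = 2.

H_0 = Z,  H_1 = 0,  H_2 = Z.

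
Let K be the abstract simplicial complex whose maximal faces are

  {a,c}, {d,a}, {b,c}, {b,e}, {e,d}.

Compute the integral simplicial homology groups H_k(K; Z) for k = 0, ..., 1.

K has 5 vertices, 5 edges.
rank ∂_0 = 0, rank ∂_1 = 4 ⇒ b_0 = 5 − 0 − 4 = 1; all invariant factors of ∂_1 are 1 so no torsion. So H_0 = Z.
rank ∂_1 = 4, rank ∂_2 = 0 ⇒ b_1 = 5 − 4 − 0 = 1. So H_1 = Z.

H_0 = Z,  H_1 = Z.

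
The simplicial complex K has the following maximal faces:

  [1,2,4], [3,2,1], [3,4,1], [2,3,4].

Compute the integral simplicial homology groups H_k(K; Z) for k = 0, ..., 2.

H_0 ≅ Z,  H_1 = 0,  H_2 ≅ Z.

We work with the vertex ordering 1 < 2 < 3 < 4. The simplices of K, each written with vertices in increasing order, are:

  0-simplices (4): [1], [2], [3], [4]
  1-simplices (6): [1,2], [1,3], [1,4], [2,3], [2,4], [3,4]
  2-simplices (4): [1,2,3], [1,2,4], [1,3,4], [2,3,4]

giving chain groups C_0 ≅ Z^4, C_1 ≅ Z^6, C_2 ≅ Z^4.

∂_1: C_1 → C_0 sends each edge [p,q] (with p < q) to q − p.
The 4×6 boundary matrix has rank 3 and Smith normal form diag(1,1,1).

The boundary map ∂_2: C_2 → C_1 maps a triangle to the signed sum of its edges. For instance
  ∂[1,2,4] = [2,4] − [1,4] + [1,2],
  ∂[1,2,3] = [2,3] − [1,3] + [1,2].
The 6×4 boundary matrix has rank 3 and Smith normal form diag(1,1,1).

Now H_k = ker ∂_k / im ∂_{k+1}, so:

  H_0: rank C_0 − rank ∂_1 = 4 − 3 = 1, and the invariant factors of ∂_1 are all 1, so H_0 = Z.
  H_1: rank ker ∂_1 − rank ∂_2 = (6 − 3) − 3 = 0, and the invariant factors of ∂_2 are all 1, so H_1 = 0.
  H_2: rank ker ∂_2 − rank ∂_3 = (4 − 3) − 0 = 1, and there is no ∂_3, so H_2 = Z.

As a check, the Euler characteristic is 4 − 6 + 4 = 2, which agrees with 1 − 0 + 1 = 2.
(K is a triangulation of the 2-sphere S^2.)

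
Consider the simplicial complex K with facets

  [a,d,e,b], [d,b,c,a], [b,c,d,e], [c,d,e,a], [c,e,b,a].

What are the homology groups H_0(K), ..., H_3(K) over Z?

K has 5 vertices, 10 edges, 10 triangles, 5 3-simplices.
rank ∂_0 = 0, rank ∂_1 = 4 ⇒ b_0 = 5 − 0 − 4 = 1; all invariant factors of ∂_1 are 1 so no torsion. So H_0 = Z.
rank ∂_1 = 4, rank ∂_2 = 6 ⇒ b_1 = 10 − 4 − 6 = 0; all invariant factors of ∂_2 are 1 so no torsion. So H_1 = 0.
rank ∂_2 = 6, rank ∂_3 = 4 ⇒ b_2 = 10 − 6 − 4 = 0; all invariant factors of ∂_3 are 1 so no torsion. So H_2 = 0.
rank ∂_3 = 4, rank ∂_4 = 0 ⇒ b_3 = 5 − 4 − 0 = 1. So H_3 = Z.

H_0 ≅ Z,  H_1 = 0,  H_2 = 0,  H_3 ≅ Z.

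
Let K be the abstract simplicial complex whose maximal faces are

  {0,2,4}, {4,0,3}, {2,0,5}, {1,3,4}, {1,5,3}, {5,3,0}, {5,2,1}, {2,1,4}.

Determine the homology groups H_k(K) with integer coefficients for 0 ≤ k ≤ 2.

Take the total order 0 < 1 < 2 < 3 < 4 < 5 on the vertex set. Then K (dimension 2) consists of the simplices:

  0-simplices (6): [0], [1], [2], [3], [4], [5]
  1-simplices (12): [0,2], [0,3], [0,4], [0,5], [1,2], [1,3], [1,4], [1,5], [2,4], [2,5], [3,4], [3,5]
  2-simplices (8): [0,2,4], [0,2,5], [0,3,4], [0,3,5], [1,2,4], [1,2,5], [1,3,4], [1,3,5]

giving chain groups C_0 ≅ Z^6, C_1 ≅ Z^12, C_2 ≅ Z^8.

∂_1: C_1 → C_0 is given by ∂[p,q] = [q] − [p]. For instance
  ∂[2,5] = [5] − [2].
The 6×12 boundary matrix has rank 5 and Smith normal form diag(1,1,1,1,1).

Boundary ∂_2: C_2 → C_1 acts by ∂[p,q,r] = [q,r] − [p,r] + [p,q]. For instance
  ∂[0,3,4] = [3,4] − [0,4] + [0,3],
  ∂[1,2,4] = [2,4] − [1,4] + [1,2].
This gives a 12×8 integer matrix of rank 7; reducing to Smith normal form yields diagonal entries (1,1,1,1,1,1,1).

Reading off H_k = ker ∂_k / im ∂_{k+1}:

  H_0: rank C_0 − rank ∂_1 = 6 − 5 = 1, and the invariant factors of ∂_1 are all 1, so H_0 ≅ Z.
  H_1: rank ker ∂_1 − rank ∂_2 = (12 − 5) − 7 = 0, and the invariant factors of ∂_2 are all 1, so H_1 ≅ 0.
  H_2: rank ker ∂_2 − rank ∂_3 = (8 − 7) − 0 = 1, and there is no ∂_3, so H_2 ≅ Z.

As a check, the Euler characteristic is 6 − 12 + 8 = 2, which agrees with 1 − 0 + 1 = 2.

H_0 ≅ Z,  H_1 = 0,  H_2 ≅ Z.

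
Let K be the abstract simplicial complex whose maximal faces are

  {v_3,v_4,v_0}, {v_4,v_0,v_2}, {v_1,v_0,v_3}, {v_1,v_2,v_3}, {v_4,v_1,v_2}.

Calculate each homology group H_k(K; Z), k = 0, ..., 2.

K has 5 vertices, 10 edges, 5 triangles.
rank ∂_0 = 0, rank ∂_1 = 4 ⇒ b_0 = 5 − 0 − 4 = 1; all invariant factors of ∂_1 are 1 so no torsion. So H_0 = Z.
rank ∂_1 = 4, rank ∂_2 = 5 ⇒ b_1 = 10 − 4 − 5 = 1; all invariant factors of ∂_2 are 1 so no torsion. So H_1 = Z.
rank ∂_2 = 5, rank ∂_3 = 0 ⇒ b_2 = 5 − 5 − 0 = 0. So H_2 = 0.

H_0 ≅ Z,  H_1 ≅ Z,  H_2 = 0.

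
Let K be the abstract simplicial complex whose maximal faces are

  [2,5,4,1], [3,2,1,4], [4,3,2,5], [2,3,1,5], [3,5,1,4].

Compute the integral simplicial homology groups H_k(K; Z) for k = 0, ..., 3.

H_0 = Z,  H_1 = 0,  H_2 = 0,  H_3 = Z.

Fix the vertex order 1 < 2 < 3 < 4 < 5 and write every simplex with vertices in increasing order. Then dim K = 3 and the simplices of K are:

  0-simplices (5): [1], [2], [3], [4], [5]
  1-simplices (10): [1,2], [1,3], [1,4], [1,5], [2,3], [2,4], [2,5], [3,4], [3,5], [4,5]
  2-simplices (10): [1,2,3], [1,2,4], [1,2,5], [1,3,4], [1,3,5], [1,4,5], [2,3,4], [2,3,5], [2,4,5], [3,4,5]
  3-simplices (5): [1,2,3,4], [1,2,3,5], [1,2,4,5], [1,3,4,5], [2,3,4,5]

Hence C_0 ≅ Z^5, C_1 ≅ Z^10, C_2 ≅ Z^10, C_3 ≅ Z^5.

Boundary ∂_1: C_1 → C_0 sends each edge [p,q] (with p < q) to q − p.
The resulting 5×10 matrix has rank 4, and its Smith normal form has invariant factors (1,1,1,1).

∂_2: C_2 → C_1 sends each 2-simplex [p,q,r] to [q,r] − [p,r] + [p,q]. For instance
  ∂[2,3,4] = [3,4] − [2,4] + [2,3],
  ∂[1,2,3] = [2,3] − [1,3] + [1,2].
The resulting 10×10 matrix has rank 6, and its Smith normal form has invariant factors (1,1,1,1,1,1).

Boundary ∂_3: C_3 → C_2 sends each 3-simplex σ to the alternating sum Σ_i (−1)^i (σ with its i-th vertex removed). For instance
  ∂[1,3,4,5] = [3,4,5] − [1,4,5] + [1,3,5] − [1,3,4],
  ∂[1,2,4,5] = [2,4,5] − [1,4,5] + [1,2,5] − [1,2,4].
The 10×5 boundary matrix has rank 4 and Smith normal form diag(1,1,1,1).

Computing H_k = (kernel of ∂_k) / (image of ∂_{k+1}):

  H_0: rank C_0 − rank ∂_1 = 5 − 4 = 1, and the invariant factors of ∂_1 are all 1, so H_0 ≅ Z.
  H_1: rank ker ∂_1 − rank ∂_2 = (10 − 4) − 6 = 0, and the invariant factors of ∂_2 are all 1, so H_1 ≅ 0.
  H_2: rank ker ∂_2 − rank ∂_3 = (10 − 6) − 4 = 0, and the invariant factors of ∂_3 are all 1, so H_2 ≅ 0.
  H_3: rank ker ∂_3 − rank ∂_4 = (5 − 4) − 0 = 1, and there is no ∂_4, so H_3 ≅ Z.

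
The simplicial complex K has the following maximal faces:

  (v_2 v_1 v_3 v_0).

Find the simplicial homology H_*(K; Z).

Take the total order v_0 < v_1 < v_2 < v_3 on the vertex set. Then K (dimension 3) consists of the simplices:

  0-simplices (4): [v_0], [v_1], [v_2], [v_3]
  1-simplices (6): [v_0,v_1], [v_0,v_2], [v_0,v_3], [v_1,v_2], [v_1,v_3], [v_2,v_3]
  2-simplices (4): [v_0,v_1,v_2], [v_0,v_1,v_3], [v_0,v_2,v_3], [v_1,v_2,v_3]
  3-simplices (1): [v_0,v_1,v_2,v_3]

Hence C_0 ≅ Z^4, C_1 ≅ Z^6, C_2 ≅ Z^4, C_3 ≅ Z^1.

∂_1: C_1 → C_0 is given by ∂[p,q] = [q] − [p]. For instance
  ∂[v_0,v_2] = [v_2] − [v_0].
The 4×6 boundary matrix has rank 3 and Smith normal form diag(1,1,1).

The boundary map ∂_2: C_2 → C_1 sends each 2-simplex [p,q,r] to [q,r] − [p,r] + [p,q]. For instance
  ∂[v_0,v_1,v_3] = [v_1,v_3] − [v_0,v_3] + [v_0,v_1],
  ∂[v_0,v_2,v_3] = [v_2,v_3] − [v_0,v_3] + [v_0,v_2].
The resulting 6×4 matrix has rank 3, and its Smith normal form has invariant factors (1,1,1).

The boundary map ∂_3: C_3 → C_2 sends each 3-simplex σ to the alternating sum Σ_i (−1)^i (σ with its i-th vertex removed). For instance
  ∂[v_0,v_1,v_2,v_3] = [v_1,v_2,v_3] − [v_0,v_2,v_3] + [v_0,v_1,v_3] − [v_0,v_1,v_2].
This gives a 4×1 integer matrix of rank 1; reducing to Smith normal form yields diagonal entries (1).

Reading off H_k = ker ∂_k / im ∂_{k+1}:

  H_0: rank C_0 − rank ∂_1 = 4 − 3 = 1, and the invariant factors of ∂_1 are all 1, so H_0 = Z.
  H_1: rank ker ∂_1 − rank ∂_2 = (6 − 3) − 3 = 0, and the invariant factors of ∂_2 are all 1, so H_1 = 0.
  H_2: rank ker ∂_2 − rank ∂_3 = (4 − 3) − 1 = 0, and the invariant factors of ∂_3 are all 1, so H_2 = 0.
  H_3: rank ker ∂_3 − rank ∂_4 = (1 − 1) − 0 = 0, and there is no ∂_4, so H_3 = 0.

H_0 ≅ Z,  H_1 = 0,  H_2 = 0,  H_3 = 0.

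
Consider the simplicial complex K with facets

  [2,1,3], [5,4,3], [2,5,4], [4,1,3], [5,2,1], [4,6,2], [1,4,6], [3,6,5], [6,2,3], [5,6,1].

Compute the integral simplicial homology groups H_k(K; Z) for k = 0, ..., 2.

Fix the vertex order 1 < 2 < 3 < 4 < 5 < 6 and write every simplex with vertices in increasing order. Then dim K = 2 and the simplices of K are:

  0-simplices (6): [1], [2], [3], [4], [5], [6]
  1-simplices (15): [1,2], [1,3], [1,4], [1,5], [1,6], [2,3], [2,4], [2,5], [2,6], [3,4], [3,5], [3,6], [4,5], [4,6], [5,6]
  2-simplices (10): [1,2,3], [1,2,5], [1,3,4], [1,4,6], [1,5,6], [2,3,6], [2,4,5], [2,4,6], [3,4,5], [3,5,6]

so the chain groups are C_0 ≅ Z^6, C_1 ≅ Z^15, C_2 ≅ Z^10.

The boundary map ∂_1: C_1 → C_0 is given by ∂[p,q] = [q] − [p]. For instance
  ∂[2,6] = [6] − [2].
The resulting 6×15 matrix has rank 5, and its Smith normal form has invariant factors (1,1,1,1,1).

Boundary ∂_2: C_2 → C_1 acts by ∂[p,q,r] = [q,r] − [p,r] + [p,q]. For instance
  ∂[1,5,6] = [5,6] − [1,6] + [1,5],
  ∂[3,4,5] = [4,5] − [3,5] + [3,4].
As a 15×10 matrix over Z this has rank 10, with invariant factors (1,1,1,1,1,1,1,1,1,2).

Now H_k = ker ∂_k / im ∂_{k+1}, so:

  H_0: rank C_0 − rank ∂_1 = 6 − 5 = 1, and the invariant factors of ∂_1 are all 1, so H_0 = Z.
  H_1: rank ker ∂_1 − rank ∂_2 = (15 − 5) − 10 = 0, and ∂_2 has invariant factor 2 > 1, so H_1 = Z/2.
  H_2: rank ker ∂_2 − rank ∂_3 = (10 − 10) − 0 = 0, and there is no ∂_3, so H_2 = 0.

H_0 = Z,  H_1 = Z/2,  H_2 = 0.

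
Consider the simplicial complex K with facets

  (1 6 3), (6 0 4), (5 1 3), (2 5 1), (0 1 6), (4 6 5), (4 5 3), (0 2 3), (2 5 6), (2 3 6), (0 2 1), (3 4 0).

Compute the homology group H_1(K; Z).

H_1 = Z/2Z.

We work with the vertex ordering 0 < 1 < 2 < 3 < 4 < 5 < 6. The simplices of K, each written with vertices in increasing order, are:

  0-simplices (7): [0], [1], [2], [3], [4], [5], [6]
  1-simplices (18): [0,1], [0,2], [0,3], [0,4], [0,6], [1,2], [1,3], [1,5], [1,6], [2,3], [2,5], [2,6], [3,4], [3,5], [3,6], [4,5], [4,6], [5,6]
  2-simplices (12): [0,1,2], [0,1,6], [0,2,3], [0,3,4], [0,4,6], [1,2,5], [1,3,5], [1,3,6], [2,3,6], [2,5,6], [3,4,5], [4,5,6]

giving chain groups C_0 ≅ Z^7, C_1 ≅ Z^18, C_2 ≅ Z^12.

Boundary ∂_1: C_1 → C_0 sends each edge [p,q] (with p < q) to q − p. For instance
  ∂[3,6] = [6] − [3].
This gives a 7×18 integer matrix of rank 6; reducing to Smith normal form yields diagonal entries (1,1,1,1,1,1).

Boundary ∂_2: C_2 → C_1 maps a triangle to the signed sum of its edges. For instance
  ∂[0,4,6] = [4,6] − [0,6] + [0,4],
  ∂[2,3,6] = [3,6] − [2,6] + [2,3].
As a 18×12 matrix over Z this has rank 12, with invariant factors (1,1,1,1,1,1,1,1,1,1,1,2).

From H_k ≅ ker(∂_k) / im(∂_{k+1}) we obtain:

  H_1: rank ker ∂_1 − rank ∂_2 = (18 − 6) − 12 = 0, and ∂_2 has invariant factor 2 > 1, so H_1 = Z/2Z.

(K is a triangulation of the real projective plane RP^2.)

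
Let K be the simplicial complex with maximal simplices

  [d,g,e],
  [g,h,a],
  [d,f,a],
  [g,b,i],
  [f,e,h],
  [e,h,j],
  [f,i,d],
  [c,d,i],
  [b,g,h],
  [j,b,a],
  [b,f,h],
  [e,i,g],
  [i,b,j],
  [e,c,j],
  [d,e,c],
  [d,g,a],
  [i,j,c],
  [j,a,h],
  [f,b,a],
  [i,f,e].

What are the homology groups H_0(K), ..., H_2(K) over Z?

Take the total order a < b < c < d < e < f < g < h < i < j on the vertex set. Then K (dimension 2) consists of the simplices:

  0-simplices (10): a, b, c, d, e, f, g, h, i, j
  1-simplices (30): ab, ad, af, ag, ah, aj, bf, bg, bh, bi, bj, cd, ce, ci, cj, de, df, dg, di, ef, eg, eh, ei, ej, fh, fi, gh, gi, hj, ij
  2-simplices (20): abf, abj, adf, adg, agh, ahj, bfh, bgh, bgi, bij, cde, cdi, cej, cij, deg, dfi, efh, efi, egi, ehj

so the chain groups are C_0 ≅ Z^10, C_1 ≅ Z^30, C_2 ≅ Z^20.

∂_1: C_1 → C_0 maps an edge to its endpoints' difference, ∂[p,q] = q − p. For instance
  ∂dg = g − d.
The 10×30 boundary matrix has rank 9 and Smith normal form diag(1,1,1,1,1,1,1,1,1).

The boundary map ∂_2: C_2 → C_1 acts by ∂[p,q,r] = [q,r] − [p,r] + [p,q]. For instance
  ∂bgh = gh − bh + bg,
  ∂dfi = fi − di + df.
As a 30×20 matrix over Z this has rank 20, with invariant factors (1,1,1,1,1,1,1,1,1,1,1,1,1,1,1,1,1,1,1,2).

From H_k ≅ ker(∂_k) / im(∂_{k+1}) we obtain:

  H_0: rank C_0 − rank ∂_1 = 10 − 9 = 1, and the invariant factors of ∂_1 are all 1, so H_0 ≅ Z.
  H_1: rank ker ∂_1 − rank ∂_2 = (30 − 9) − 20 = 1, and ∂_2 has invariant factor 2 > 1, so H_1 ≅ Z ⊕ Z/2Z.
  H_2: rank ker ∂_2 − rank ∂_3 = (20 − 20) − 0 = 0, and there is no ∂_3, so H_2 ≅ 0.

(K is a triangulation of the Klein bottle.)

H_0 = Z,  H_1 = Z ⊕ Z/2Z,  H_2 = 0.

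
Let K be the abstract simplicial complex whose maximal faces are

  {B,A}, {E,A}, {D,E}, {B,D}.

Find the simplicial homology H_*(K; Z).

H_0 ≅ Z,  H_1 ≅ Z.

We work with the vertex ordering A < B < D < E. The simplices of K, each written with vertices in increasing order, are:

  0-simplices (4): A, B, D, E
  1-simplices (4): AB, AE, BD, DE

Hence C_0 ≅ Z^4, C_1 ≅ Z^4.

Boundary ∂_1: C_1 → C_0 maps an edge to its endpoints' difference, ∂[p,q] = q − p. For instance
  ∂AE = E − A.
As a 4×4 matrix over Z this has rank 3, with invariant factors (1,1,1).

From H_k ≅ ker(∂_k) / im(∂_{k+1}) we obtain:

  H_0: rank C_0 − rank ∂_1 = 4 − 3 = 1, and the invariant factors of ∂_1 are all 1, so H_0 = Z.
  H_1: rank ker ∂_1 − rank ∂_2 = (4 − 3) − 0 = 1, and there is no ∂_2, so H_1 = Z.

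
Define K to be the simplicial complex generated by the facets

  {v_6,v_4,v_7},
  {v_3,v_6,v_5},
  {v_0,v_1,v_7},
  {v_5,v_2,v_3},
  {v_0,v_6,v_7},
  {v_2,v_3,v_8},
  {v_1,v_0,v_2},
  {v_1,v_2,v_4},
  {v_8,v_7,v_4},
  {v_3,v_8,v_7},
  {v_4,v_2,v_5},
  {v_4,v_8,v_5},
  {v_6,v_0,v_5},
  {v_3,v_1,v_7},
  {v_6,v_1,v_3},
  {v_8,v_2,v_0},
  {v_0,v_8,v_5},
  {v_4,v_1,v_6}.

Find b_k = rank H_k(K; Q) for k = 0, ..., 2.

Fix the vertex order v_0 < v_1 < v_2 < v_3 < v_4 < v_5 < v_6 < v_7 < v_8 and write every simplex with vertices in increasing order. Then dim K = 2 and the simplices of K are:

  0-simplices (9): [v_0], [v_1], [v_2], [v_3], [v_4], [v_5], [v_6], [v_7], [v_8]
  1-simplices (27): (27 of them)
  2-simplices (18): (18 of them)

Hence C_0 ≅ Z^9, C_1 ≅ Z^27, C_2 ≅ Z^18.

Boundary ∂_1: C_1 → C_0 is given by ∂[p,q] = [q] − [p].
As a 9×27 matrix over Z this has rank 8, with invariant factors (1,1,1,1,1,1,1,1).

Boundary ∂_2: C_2 → C_1 acts by ∂[p,q,r] = [q,r] − [p,r] + [p,q]. For instance
  ∂[v_4,v_5,v_8] = [v_5,v_8] − [v_4,v_8] + [v_4,v_5],
  ∂[v_0,v_1,v_7] = [v_1,v_7] − [v_0,v_7] + [v_0,v_1].
The resulting 27×18 matrix has rank 18, and its Smith normal form has invariant factors (1,1,1,1,1,1,1,1,1,1,1,1,1,1,1,1,1,2).

Reading off H_k = ker ∂_k / im ∂_{k+1}:

  H_0: rank C_0 − rank ∂_1 = 9 − 8 = 1, and the invariant factors of ∂_1 are all 1, so H_0 ≅ Z.
  H_1: rank ker ∂_1 − rank ∂_2 = (27 − 8) − 18 = 1, and ∂_2 has invariant factor 2 > 1, so H_1 ≅ Z ⊕ Z/2.
  H_2: rank ker ∂_2 − rank ∂_3 = (18 − 18) − 0 = 0, and there is no ∂_3, so H_2 ≅ 0.

As a check, the Euler characteristic is 9 − 27 + 18 = 0, which agrees with 1 − 1 + 0 = 0.

Hence the Betti numbers are b_0 = 1, b_1 = 1, b_2 = 0.

b_0 = 1, b_1 = 1, b_2 = 0.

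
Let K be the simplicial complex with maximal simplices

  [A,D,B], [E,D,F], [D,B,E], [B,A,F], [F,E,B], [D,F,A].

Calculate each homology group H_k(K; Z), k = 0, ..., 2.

Take the total order A < B < D < E < F on the vertex set. Then K (dimension 2) consists of the simplices:

  0-simplices (5): A, B, D, E, F
  1-simplices (9): AB, AD, AF, BD, BE, BF, DE, DF, EF
  2-simplices (6): ABD, ABF, ADF, BDE, BEF, DEF

Hence C_0 ≅ Z^5, C_1 ≅ Z^9, C_2 ≅ Z^6.

Boundary ∂_1: C_1 → C_0 sends each edge [p,q] (with p < q) to q − p. For instance
  ∂DE = E − D.
The 5×9 boundary matrix has rank 4 and Smith normal form diag(1,1,1,1).

Boundary ∂_2: C_2 → C_1 sends each 2-simplex [p,q,r] to [q,r] − [p,r] + [p,q]. For instance
  ∂ABF = BF − AF + AB,
  ∂BDE = DE − BE + BD.
The resulting 9×6 matrix has rank 5, and its Smith normal form has invariant factors (1,1,1,1,1).

From H_k ≅ ker(∂_k) / im(∂_{k+1}) we obtain:

  H_0: rank C_0 − rank ∂_1 = 5 − 4 = 1, and the invariant factors of ∂_1 are all 1, so H_0 ≅ Z.
  H_1: rank ker ∂_1 − rank ∂_2 = (9 − 4) − 5 = 0, and the invariant factors of ∂_2 are all 1, so H_1 ≅ 0.
  H_2: rank ker ∂_2 − rank ∂_3 = (6 − 5) − 0 = 1, and there is no ∂_3, so H_2 ≅ Z.

As a check, the Euler characteristic is 5 − 9 + 6 = 2, which agrees with 1 − 0 + 1 = 2.

H_0 = Z,  H_1 = 0,  H_2 = Z.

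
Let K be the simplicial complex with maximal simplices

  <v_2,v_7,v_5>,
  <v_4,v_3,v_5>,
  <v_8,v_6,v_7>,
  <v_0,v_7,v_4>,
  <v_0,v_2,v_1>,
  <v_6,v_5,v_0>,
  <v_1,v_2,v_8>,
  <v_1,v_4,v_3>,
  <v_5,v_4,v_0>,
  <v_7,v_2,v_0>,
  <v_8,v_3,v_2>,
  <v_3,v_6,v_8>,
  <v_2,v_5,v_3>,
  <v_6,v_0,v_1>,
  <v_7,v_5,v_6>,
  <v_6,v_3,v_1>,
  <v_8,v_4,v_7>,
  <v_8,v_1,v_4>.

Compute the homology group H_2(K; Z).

H_2 = 0.

We work with the vertex ordering v_0 < v_1 < v_2 < v_3 < v_4 < v_5 < v_6 < v_7 < v_8. The simplices of K, each written with vertices in increasing order, are:

  0-simplices (9): [v_0], [v_1], [v_2], [v_3], [v_4], [v_5], [v_6], [v_7], [v_8]
  1-simplices (27): (27 of them)
  2-simplices (18): (18 of them)

Hence C_0 ≅ Z^9, C_1 ≅ Z^27, C_2 ≅ Z^18.

Boundary ∂_1: C_1 → C_0 sends each edge [p,q] (with p < q) to q − p. For instance
  ∂[v_0,v_6] = [v_6] − [v_0].
The 9×27 boundary matrix has rank 8 and Smith normal form diag(1,1,1,1,1,1,1,1).

The boundary map ∂_2: C_2 → C_1 acts by ∂[p,q,r] = [q,r] − [p,r] + [p,q]. For instance
  ∂[v_1,v_3,v_6] = [v_3,v_6] − [v_1,v_6] + [v_1,v_3],
  ∂[v_0,v_4,v_7] = [v_4,v_7] − [v_0,v_7] + [v_0,v_4].
This gives a 27×18 integer matrix of rank 18; reducing to Smith normal form yields diagonal entries (1,1,1,1,1,1,1,1,1,1,1,1,1,1,1,1,1,2).

Now H_k = ker ∂_k / im ∂_{k+1}, so:

  H_2: rank ker ∂_2 − rank ∂_3 = (18 − 18) − 0 = 0, and there is no ∂_3, so H_2 ≅ 0.

(K is a triangulation of the Klein bottle.)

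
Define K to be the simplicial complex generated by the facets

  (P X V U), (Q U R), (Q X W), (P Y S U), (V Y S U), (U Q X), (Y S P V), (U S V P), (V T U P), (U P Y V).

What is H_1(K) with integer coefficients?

H_1 ≅ 0.

We work with the vertex ordering P < Q < R < S < T < U < V < W < X < Y. The simplices of K, each written with vertices in increasing order, are:

  0-simplices (10): P, Q, R, S, T, U, V, W, X, Y
  1-simplices (22): PS, PT, PU, PV, PX, PY, QR, QU, QW, QX, RU, SU, SV, SY, TU, TV, UV, UX, UY, VX, VY, WX
  2-simplices (19): PSU, PSV, PSY, PTU, PTV, PUV, PUX, PUY, PVX, PVY, QRU, QUX, QWX, SUV, SUY, SVY, TUV, UVX, UVY
  3-simplices (7): PSUV, PSUY, PSVY, PTUV, PUVX, PUVY, SUVY

giving chain groups C_0 ≅ Z^10, C_1 ≅ Z^22, C_2 ≅ Z^19, C_3 ≅ Z^7.

∂_1: C_1 → C_0 is given by ∂[p,q] = [q] − [p]. For instance
  ∂SY = Y − S.
The resulting 10×22 matrix has rank 9, and its Smith normal form has invariant factors (1,1,1,1,1,1,1,1,1).

Boundary ∂_2: C_2 → C_1 sends each 2-simplex [p,q,r] to [q,r] − [p,r] + [p,q]. For instance
  ∂SUY = UY − SY + SU,
  ∂PTU = TU − PU + PT.
The resulting 22×19 matrix has rank 13, and its Smith normal form has invariant factors (1,1,1,1,1,1,1,1,1,1,1,1,1).

The boundary map ∂_3: C_3 → C_2 sends each 3-simplex σ to the alternating sum Σ_i (−1)^i (σ with its i-th vertex removed). For instance
  ∂PSUY = SUY − PUY + PSY − PSU,
  ∂PUVX = UVX − PVX + PUX − PUV.
The 19×7 boundary matrix has rank 6 and Smith normal form diag(1,1,1,1,1,1).

Reading off H_k = ker ∂_k / im ∂_{k+1}:

  H_1: rank ker ∂_1 − rank ∂_2 = (22 − 9) − 13 = 0, and the invariant factors of ∂_2 are all 1, so H_1 ≅ 0.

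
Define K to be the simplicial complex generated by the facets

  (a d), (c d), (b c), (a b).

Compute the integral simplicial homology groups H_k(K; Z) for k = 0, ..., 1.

H_0 ≅ Z,  H_1 ≅ Z.

Order the vertices as a < b < c < d. Listing each simplex with vertices in this order, K has dimension 1 with simplices:

  0-simplices (4): a, b, c, d
  1-simplices (4): ab, ad, bc, cd

Hence C_0 ≅ Z^4, C_1 ≅ Z^4.

Boundary ∂_1: C_1 → C_0 is given by ∂[p,q] = [q] − [p]. For instance
  ∂ad = d − a.
The resulting 4×4 matrix has rank 3, and its Smith normal form has invariant factors (1,1,1).

Reading off H_k = ker ∂_k / im ∂_{k+1}:

  H_0: rank C_0 − rank ∂_1 = 4 − 3 = 1, and the invariant factors of ∂_1 are all 1, so H_0 ≅ Z.
  H_1: rank ker ∂_1 − rank ∂_2 = (4 − 3) − 0 = 1, and there is no ∂_2, so H_1 ≅ Z.

As a check, the Euler characteristic is 4 − 4 = 0, which agrees with 1 − 1 = 0.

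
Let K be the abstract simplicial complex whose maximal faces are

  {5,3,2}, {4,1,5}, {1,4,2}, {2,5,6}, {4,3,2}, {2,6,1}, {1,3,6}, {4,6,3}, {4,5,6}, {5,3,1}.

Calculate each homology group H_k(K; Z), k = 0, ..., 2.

Fix the vertex order 1 < 2 < 3 < 4 < 5 < 6 and write every simplex with vertices in increasing order. Then dim K = 2 and the simplices of K are:

  0-simplices (6): [1], [2], [3], [4], [5], [6]
  1-simplices (15): [1,2], [1,3], [1,4], [1,5], [1,6], [2,3], [2,4], [2,5], [2,6], [3,4], [3,5], [3,6], [4,5], [4,6], [5,6]
  2-simplices (10): [1,2,4], [1,2,6], [1,3,5], [1,3,6], [1,4,5], [2,3,4], [2,3,5], [2,5,6], [3,4,6], [4,5,6]

Hence C_0 ≅ Z^6, C_1 ≅ Z^15, C_2 ≅ Z^10.

Boundary ∂_1: C_1 → C_0 sends each edge [p,q] (with p < q) to q − p.
The 6×15 boundary matrix has rank 5 and Smith normal form diag(1,1,1,1,1).

∂_2: C_2 → C_1 sends each 2-simplex [p,q,r] to [q,r] − [p,r] + [p,q]. For instance
  ∂[1,2,4] = [2,4] − [1,4] + [1,2],
  ∂[1,2,6] = [2,6] − [1,6] + [1,2].
This gives a 15×10 integer matrix of rank 10; reducing to Smith normal form yields diagonal entries (1,1,1,1,1,1,1,1,1,2).

From H_k ≅ ker(∂_k) / im(∂_{k+1}) we obtain:

  H_0: rank C_0 − rank ∂_1 = 6 − 5 = 1, and the invariant factors of ∂_1 are all 1, so H_0 = Z.
  H_1: rank ker ∂_1 − rank ∂_2 = (15 − 5) − 10 = 0, and ∂_2 has invariant factor 2 > 1, so H_1 = Z/2.
  H_2: rank ker ∂_2 − rank ∂_3 = (10 − 10) − 0 = 0, and there is no ∂_3, so H_2 = 0.

H_0 ≅ Z,  H_1 ≅ Z/2,  H_2 = 0.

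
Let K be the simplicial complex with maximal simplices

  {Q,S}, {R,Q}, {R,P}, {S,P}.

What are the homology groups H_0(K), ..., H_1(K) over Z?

Take the total order P < Q < R < S on the vertex set. Then K (dimension 1) consists of the simplices:

  0-simplices (4): P, Q, R, S
  1-simplices (4): PR, PS, QR, QS

so the chain groups are C_0 ≅ Z^4, C_1 ≅ Z^4.

∂_1: C_1 → C_0 is given by ∂[p,q] = [q] − [p]. For instance
  ∂QS = S − Q.
As a 4×4 matrix over Z this has rank 3, with invariant factors (1,1,1).

From H_k ≅ ker(∂_k) / im(∂_{k+1}) we obtain:

  H_0: rank C_0 − rank ∂_1 = 4 − 3 = 1, and the invariant factors of ∂_1 are all 1, so H_0 = Z.
  H_1: rank ker ∂_1 − rank ∂_2 = (4 − 3) − 0 = 1, and there is no ∂_2, so H_1 = Z.

H_0 = Z,  H_1 = Z.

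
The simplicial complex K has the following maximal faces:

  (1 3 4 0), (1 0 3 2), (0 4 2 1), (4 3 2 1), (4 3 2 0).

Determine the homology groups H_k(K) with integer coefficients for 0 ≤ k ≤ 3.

K has 5 vertices, 10 edges, 10 triangles, 5 3-simplices.
rank ∂_0 = 0, rank ∂_1 = 4 ⇒ b_0 = 5 − 0 − 4 = 1; all invariant factors of ∂_1 are 1 so no torsion. So H_0 = Z.
rank ∂_1 = 4, rank ∂_2 = 6 ⇒ b_1 = 10 − 4 − 6 = 0; all invariant factors of ∂_2 are 1 so no torsion. So H_1 = 0.
rank ∂_2 = 6, rank ∂_3 = 4 ⇒ b_2 = 10 − 6 − 4 = 0; all invariant factors of ∂_3 are 1 so no torsion. So H_2 = 0.
rank ∂_3 = 4, rank ∂_4 = 0 ⇒ b_3 = 5 − 4 − 0 = 1. So H_3 = Z.

H_0 = Z,  H_1 = 0,  H_2 = 0,  H_3 = Z.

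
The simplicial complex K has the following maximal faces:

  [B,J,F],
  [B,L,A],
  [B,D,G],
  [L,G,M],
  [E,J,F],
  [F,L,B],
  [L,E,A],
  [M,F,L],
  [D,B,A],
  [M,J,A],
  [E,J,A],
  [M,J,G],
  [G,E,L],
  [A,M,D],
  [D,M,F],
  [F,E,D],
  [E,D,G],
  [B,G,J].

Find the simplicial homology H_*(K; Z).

We work with the vertex ordering A < B < D < E < F < G < J < L < M. The simplices of K, each written with vertices in increasing order, are:

  0-simplices (9): A, B, D, E, F, G, J, L, M
  1-simplices (27): AB, AD, AE, AJ, AL, AM, BD, BF, BG, BJ, BL, DE, DF, DG, DM, EF, EG, EJ, EL, FJ, FL, FM, GJ, GL, GM, JM, LM
  2-simplices (18): ABD, ABL, ADM, AEJ, AEL, AJM, BDG, BFJ, BFL, BGJ, DEF, DEG, DFM, EFJ, EGL, FLM, GJM, GLM

so the chain groups are C_0 ≅ Z^9, C_1 ≅ Z^27, C_2 ≅ Z^18.

The boundary map ∂_1: C_1 → C_0 sends each edge [p,q] (with p < q) to q − p.
This gives a 9×27 integer matrix of rank 8; reducing to Smith normal form yields diagonal entries (1,1,1,1,1,1,1,1).

The boundary map ∂_2: C_2 → C_1 acts by ∂[p,q,r] = [q,r] − [p,r] + [p,q]. For instance
  ∂AJM = JM − AM + AJ,
  ∂BFJ = FJ − BJ + BF.
The resulting 27×18 matrix has rank 17, and its Smith normal form has invariant factors (1,1,1,1,1,1,1,1,1,1,1,1,1,1,1,1,1).

Reading off H_k = ker ∂_k / im ∂_{k+1}:

  H_0: rank C_0 − rank ∂_1 = 9 − 8 = 1, and the invariant factors of ∂_1 are all 1, so H_0 ≅ Z.
  H_1: rank ker ∂_1 − rank ∂_2 = (27 − 8) − 17 = 2, and the invariant factors of ∂_2 are all 1, so H_1 ≅ Z^2.
  H_2: rank ker ∂_2 − rank ∂_3 = (18 − 17) − 0 = 1, and there is no ∂_3, so H_2 ≅ Z.

As a check, the Euler characteristic is 9 − 27 + 18 = 0, which agrees with 1 − 2 + 1 = 0.

H_0 ≅ Z,  H_1 ≅ Z^2,  H_2 ≅ Z.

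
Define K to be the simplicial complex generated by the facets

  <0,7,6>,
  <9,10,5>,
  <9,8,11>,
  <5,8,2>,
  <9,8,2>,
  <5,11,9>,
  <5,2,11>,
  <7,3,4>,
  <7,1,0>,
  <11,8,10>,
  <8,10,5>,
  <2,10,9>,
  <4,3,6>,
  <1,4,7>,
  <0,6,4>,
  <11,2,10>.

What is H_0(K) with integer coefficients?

H_0 = Z^2.

We work with the vertex ordering 0 < 1 < 2 < 3 < 4 < 5 < 6 < 7 < 8 < 9 < 10 < 11. The simplices of K, each written with vertices in increasing order, are:

  0-simplices (12): [0], [1], [2], [3], [4], [5], [6], [7], [8], [9], [10], [11]
  1-simplices (27): (27 of them)
  2-simplices (16): [0,1,7], [0,4,6], [0,6,7], [1,4,7], [2,5,8], [2,5,11], [2,8,9], [2,9,10], [2,10,11], [3,4,6], [3,4,7], [5,8,10], [5,9,10], [5,9,11], [8,9,11], [8,10,11]

so the chain groups are C_0 ≅ Z^12, C_1 ≅ Z^27, C_2 ≅ Z^16.

∂_1: C_1 → C_0 sends each edge [p,q] (with p < q) to q − p.
As a 12×27 matrix over Z this has rank 10, with invariant factors (1,1,1,1,1,1,1,1,1,1).

Boundary ∂_2: C_2 → C_1 sends each 2-simplex [p,q,r] to [q,r] − [p,r] + [p,q]. For instance
  ∂[2,9,10] = [9,10] − [2,10] + [2,9],
  ∂[2,5,11] = [5,11] − [2,11] + [2,5].
The 27×16 boundary matrix has rank 16 and Smith normal form diag(1,1,1,1,1,1,1,1,1,1,1,1,1,1,1,2).

Now H_k = ker ∂_k / im ∂_{k+1}, so:

  H_0: rank C_0 − rank ∂_1 = 12 − 10 = 2, and the invariant factors of ∂_1 are all 1, so H_0 = Z^2.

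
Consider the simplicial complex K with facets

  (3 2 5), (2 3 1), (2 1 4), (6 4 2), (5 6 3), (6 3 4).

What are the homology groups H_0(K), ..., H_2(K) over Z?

Order the vertices as 1 < 2 < 3 < 4 < 5 < 6. Listing each simplex with vertices in this order, K has dimension 2 with simplices:

  0-simplices (6): [1], [2], [3], [4], [5], [6]
  1-simplices (12): [1,2], [1,3], [1,4], [2,3], [2,4], [2,5], [2,6], [3,4], [3,5], [3,6], [4,6], [5,6]
  2-simplices (6): [1,2,3], [1,2,4], [2,3,5], [2,4,6], [3,4,6], [3,5,6]

so the chain groups are C_0 ≅ Z^6, C_1 ≅ Z^12, C_2 ≅ Z^6.

∂_1: C_1 → C_0 sends each edge [p,q] (with p < q) to q − p. For instance
  ∂[5,6] = [6] − [5].
The resulting 6×12 matrix has rank 5, and its Smith normal form has invariant factors (1,1,1,1,1).

Boundary ∂_2: C_2 → C_1 maps a triangle to the signed sum of its edges. For instance
  ∂[3,5,6] = [5,6] − [3,6] + [3,5],
  ∂[2,4,6] = [4,6] − [2,6] + [2,4].
This gives a 12×6 integer matrix of rank 6; reducing to Smith normal form yields diagonal entries (1,1,1,1,1,1).

Now H_k = ker ∂_k / im ∂_{k+1}, so:

  H_0: rank C_0 − rank ∂_1 = 6 − 5 = 1, and the invariant factors of ∂_1 are all 1, so H_0 ≅ Z.
  H_1: rank ker ∂_1 − rank ∂_2 = (12 − 5) − 6 = 1, and the invariant factors of ∂_2 are all 1, so H_1 ≅ Z.
  H_2: rank ker ∂_2 − rank ∂_3 = (6 − 6) − 0 = 0, and there is no ∂_3, so H_2 ≅ 0.

(K is a triangulation of the cylinder S^1 x I.)

H_0 ≅ Z,  H_1 ≅ Z,  H_2 = 0.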